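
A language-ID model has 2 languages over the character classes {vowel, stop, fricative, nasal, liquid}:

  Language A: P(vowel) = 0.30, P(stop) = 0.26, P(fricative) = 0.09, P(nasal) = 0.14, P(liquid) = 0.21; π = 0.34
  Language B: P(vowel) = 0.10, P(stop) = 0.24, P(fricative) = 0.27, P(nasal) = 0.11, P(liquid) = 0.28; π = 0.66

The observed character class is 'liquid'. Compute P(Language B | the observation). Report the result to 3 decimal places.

0.721

Posterior ∝ prior × likelihood, so P(k | x) ∝ P(Z=k) f_k(x); normalise over all components.
Categorical probabilities:
  p_A = P(liquid | comp) = 0.21
  p_B = P(liquid | comp) = 0.28
Multiply by the mixture weights:
  P(Z=A)·p_A = 0.34 × 0.21 = 0.0714
  P(Z=B)·p_B = 0.66 × 0.28 = 0.1848
Normaliser: 0.0714 + 0.1848 = 0.2562
P(Language B | x) ≈ 0.721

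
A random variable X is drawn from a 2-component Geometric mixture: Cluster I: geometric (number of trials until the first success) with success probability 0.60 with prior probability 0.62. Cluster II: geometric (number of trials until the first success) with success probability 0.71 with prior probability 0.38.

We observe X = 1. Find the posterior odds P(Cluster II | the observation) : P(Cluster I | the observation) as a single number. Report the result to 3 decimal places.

0.725

Posterior odds = (w_i f_i(x)) / (w_j f_j(x)); the normalising sum cancels.
Geometric probabilities:
  L_I = 0.6
  L_II = 0.71
0.2698 / 0.372 ≈ 0.725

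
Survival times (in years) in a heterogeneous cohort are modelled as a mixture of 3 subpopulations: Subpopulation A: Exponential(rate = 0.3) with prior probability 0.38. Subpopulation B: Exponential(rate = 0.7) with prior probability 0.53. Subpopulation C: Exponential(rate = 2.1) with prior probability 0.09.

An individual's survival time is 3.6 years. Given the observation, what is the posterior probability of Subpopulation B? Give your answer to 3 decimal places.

Posterior ∝ prior × likelihood, so P(k | x) ∝ P(Z=k) f_k(x); normalise over all components.
Component likelihoods at x = 3.6 years:
  L_A = 0.3·e^(−0.3·3.6) = 0.3·e^(−1.0800) = 0.101879
  L_B = 0.7·e^(−0.7·3.6) = 0.7·e^(−2.5200) = 0.0563217
  L_C = 2.1·e^(−2.1·3.6) = 2.1·e^(−7.5600) = 0.00109384
Multiply by the mixture weights:
  P(Z=A)·L_A = 0.38 × 0.101879 = 0.0387139
  P(Z=B)·L_B = 0.53 × 0.0563217 = 0.0298505
  P(Z=C)·L_C = 0.09 × 0.00109384 = 9.84454e-05
Normaliser: 0.0387139 + 0.0298505 + 9.84454e-05 = 0.0686628
P(Subpopulation B | 3.6 years) ≈ 0.435

0.435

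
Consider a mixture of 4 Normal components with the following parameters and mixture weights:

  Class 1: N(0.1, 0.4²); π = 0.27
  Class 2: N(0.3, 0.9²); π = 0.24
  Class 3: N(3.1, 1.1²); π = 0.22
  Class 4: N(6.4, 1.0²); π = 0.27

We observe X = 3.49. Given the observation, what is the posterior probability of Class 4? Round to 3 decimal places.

P(component k | x) = P(Z=k)·f_k(x) / marginal(x), where marginal(x) = Σ_j P(Z=j)·f_j(x).
Evaluate each component's likelihood at the observed value:
  f_1 = 2.52414e-16
  f_2 = 0.00082914
  f_3 = 0.340582
  f_4 = 0.0057821
Multiply by the mixture weights:
  P(Z=1)·f_1 = 0.27 × 2.52414e-16 = 6.81518e-17
  P(Z=2)·f_2 = 0.24 × 0.00082914 = 0.000198994
  P(Z=3)·f_3 = 0.22 × 0.340582 = 0.074928
  P(Z=4)·f_4 = 0.27 × 0.0057821 = 0.00156117
Sum: 6.81518e-17 + 0.000198994 + 0.074928 + 0.00156117 = 0.0766882
Responsibility of Class 4: 0.00156117 / 0.0766882 ≈ 0.020

0.020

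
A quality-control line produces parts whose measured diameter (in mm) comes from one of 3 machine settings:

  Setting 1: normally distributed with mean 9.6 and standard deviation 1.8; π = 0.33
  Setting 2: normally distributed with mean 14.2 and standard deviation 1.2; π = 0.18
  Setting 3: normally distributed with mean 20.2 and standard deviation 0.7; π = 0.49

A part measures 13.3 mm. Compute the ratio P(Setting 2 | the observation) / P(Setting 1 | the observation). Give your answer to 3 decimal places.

5.108

Posterior odds = (π_i f_i(x)) / (π_j f_j(x)); the normalising sum cancels.
Normal densities:
  f_1 = (1/(1.8·√(2π)))·exp(−(13.3−9.6)²/(2·1.8²)) = 0.221635·exp(-2.11265) = 0.0267993
  f_2 = (1/(1.2·√(2π)))·exp(−(13.3−14.2)²/(2·1.2²)) = 0.332452·exp(-0.28125) = 0.250948
  f_3 = (1/(0.7·√(2π)))·exp(−(13.3−20.2)²/(2·0.7²)) = 0.569918·exp(-48.58163) = 4.54022e-22
0.0451706 / 0.00884377 ≈ 5.108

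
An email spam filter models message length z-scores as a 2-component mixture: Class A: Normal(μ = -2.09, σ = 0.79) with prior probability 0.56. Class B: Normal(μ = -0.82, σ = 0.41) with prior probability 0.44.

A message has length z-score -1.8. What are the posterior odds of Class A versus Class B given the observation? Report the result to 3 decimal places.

Only the two components matter; the odds are (π_i f_i(x)) / (π_j f_j(x)).
Evaluate each component's likelihood at the observed value:
  p_A = 0.472086
  p_B = 0.0559122
0.264368 / 0.0246014 ≈ 10.746

10.746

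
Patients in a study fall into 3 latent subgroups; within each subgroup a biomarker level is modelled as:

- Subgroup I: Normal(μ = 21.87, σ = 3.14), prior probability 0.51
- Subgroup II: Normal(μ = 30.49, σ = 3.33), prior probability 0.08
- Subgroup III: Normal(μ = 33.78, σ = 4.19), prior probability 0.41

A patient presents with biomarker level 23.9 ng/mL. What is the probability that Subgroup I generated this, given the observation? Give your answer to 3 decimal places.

The responsibility of component k is w_k f_k(x) divided by Σ_j w_j f_j(x).
Evaluate each component's likelihood at the observed value:
  f_I = (1/(3.14·√(2π)))·exp(−(23.9−21.87)²/(2·3.14²)) = 0.127052·exp(-0.20898) = 0.103091
  f_II = (1/(3.33·√(2π)))·exp(−(23.9−30.49)²/(2·3.33²)) = 0.119802·exp(-1.95818) = 0.0169059
  f_III = (1/(4.19·√(2π)))·exp(−(23.9−33.78)²/(2·4.19²)) = 0.095213·exp(-2.78007) = 0.00590645
Weight by the priors:
  w_I·f_I = 0.51 × 0.103091 = 0.0525766
  w_II·f_II = 0.08 × 0.0169059 = 0.00135248
  w_III·f_III = 0.41 × 0.00590645 = 0.00242165
Sum: 0.0525766 + 0.00135248 + 0.00242165 = 0.0563507
Responsibility of Subgroup I: 0.0525766 / 0.0563507 ≈ 0.933

0.933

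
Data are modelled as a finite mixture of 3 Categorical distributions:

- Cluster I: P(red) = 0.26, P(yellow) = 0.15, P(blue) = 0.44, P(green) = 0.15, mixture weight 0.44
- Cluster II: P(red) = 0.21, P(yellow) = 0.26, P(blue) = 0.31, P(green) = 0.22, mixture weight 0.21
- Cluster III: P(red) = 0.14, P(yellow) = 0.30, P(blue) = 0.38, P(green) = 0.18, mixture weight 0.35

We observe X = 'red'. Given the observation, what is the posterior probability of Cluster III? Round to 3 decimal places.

0.236

Posterior ∝ prior × likelihood, so P(k | x) ∝ π_k f_k(x); normalise over all components.
Component likelihoods at x = 'red':
  L_I = P(red | comp) = 0.26
  L_II = P(red | comp) = 0.21
  L_III = P(red | comp) = 0.14
Weight by the priors:
  π_I·L_I = 0.44 × 0.26 = 0.1144
  π_II·L_II = 0.21 × 0.21 = 0.0441
  π_III·L_III = 0.35 × 0.14 = 0.049
Normaliser: 0.1144 + 0.0441 + 0.049 = 0.2075
Responsibility of Cluster III: 0.049 / 0.2075 ≈ 0.236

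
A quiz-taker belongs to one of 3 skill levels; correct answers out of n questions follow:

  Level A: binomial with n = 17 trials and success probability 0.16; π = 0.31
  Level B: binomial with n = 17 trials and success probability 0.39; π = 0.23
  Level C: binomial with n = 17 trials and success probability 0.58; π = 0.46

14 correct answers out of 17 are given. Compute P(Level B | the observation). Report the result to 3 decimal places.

0.006

Apply Bayes' rule: the posterior for each component is proportional to its prior times its likelihood at x.
Evaluate each component's likelihood at the observed value:
  L_A = 2.9042e-09
  L_B = 0.000290672
  L_C = 0.0245611
Unnormalised posteriors:
  w_A·L_A = 0.31 × 2.9042e-09 = 9.00302e-10
  w_B·L_B = 0.23 × 0.000290672 = 6.68545e-05
  w_C·L_C = 0.46 × 0.0245611 = 0.0112981
Marginal: 9.00302e-10 + 6.68545e-05 + 0.0112981 = 0.011365
P(Level B | 14 correct answers out of 17) = 6.68545e-05 / 0.011365 ≈ 0.006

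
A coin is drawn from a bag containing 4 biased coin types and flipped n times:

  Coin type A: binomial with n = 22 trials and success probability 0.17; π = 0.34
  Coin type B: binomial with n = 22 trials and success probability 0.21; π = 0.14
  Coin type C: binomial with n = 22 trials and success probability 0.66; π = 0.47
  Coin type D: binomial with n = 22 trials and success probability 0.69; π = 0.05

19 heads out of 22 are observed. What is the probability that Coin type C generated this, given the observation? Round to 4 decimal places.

0.8420

Posterior ∝ prior × likelihood, so P(k | x) ∝ w_k f_k(x); normalise over all components.
Evaluate each component's likelihood at the observed value:
  p_A = C(22,19)·0.17^19·0.83^3 = 1540·2.39072e-15·0.571787 = 2.10516e-12
  p_B = C(22,19)·0.21^19·0.79^3 = 1540·1.32485e-13·0.493039 = 1.00593e-10
  p_C = C(22,19)·0.66^19·0.34^3 = 1540·0.000372679·0.039304 = 0.0225576
  p_D = C(22,19)·0.69^19·0.31^3 = 1540·0.000867227·0.029791 = 0.0397868
Unnormalised posteriors:
  w_A·p_A = 0.34 × 2.10516e-12 = 7.15753e-13
  w_B·p_B = 0.14 × 1.00593e-10 = 1.4083e-11
  w_C·p_C = 0.47 × 0.0225576 = 0.0106021
  w_D·p_D = 0.05 × 0.0397868 = 0.00198934
Sum: 7.15753e-13 + 1.4083e-11 + 0.0106021 + 0.00198934 = 0.0125914
P(Coin type C | the observation) = 0.0106021 / 0.0125914 ≈ 0.8420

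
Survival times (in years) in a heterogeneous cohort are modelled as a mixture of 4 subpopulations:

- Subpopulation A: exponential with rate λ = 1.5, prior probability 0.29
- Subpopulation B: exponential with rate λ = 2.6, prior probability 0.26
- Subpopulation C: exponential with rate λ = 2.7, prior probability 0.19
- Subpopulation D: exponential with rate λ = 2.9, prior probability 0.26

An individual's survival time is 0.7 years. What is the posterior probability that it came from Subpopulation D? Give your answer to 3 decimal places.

0.226

Posterior ∝ prior × likelihood, so P(k | x) ∝ w_k f_k(x); normalise over all components.
Component likelihoods at x = 0.7 years:
  L_A = 1.5·e^(−1.5·0.7) = 1.5·e^(−1.0500) = 0.524907
  L_B = 2.6·e^(−2.6·0.7) = 2.6·e^(−1.8200) = 0.421267
  L_C = 2.7·e^(−2.7·0.7) = 2.7·e^(−1.8900) = 0.407894
  L_D = 2.9·e^(−2.9·0.7) = 2.9·e^(−2.0300) = 0.380873
Weight by the priors:
  w_A·L_A = 0.29 × 0.524907 = 0.152223
  w_B·L_B = 0.26 × 0.421267 = 0.109529
  w_C·L_C = 0.19 × 0.407894 = 0.0774998
  w_D·L_D = 0.26 × 0.380873 = 0.099027
Denominator: 0.152223 + 0.109529 + 0.0774998 + 0.099027 = 0.438279
So the posterior for Subpopulation D is 0.099027 / 0.438279 ≈ 0.226.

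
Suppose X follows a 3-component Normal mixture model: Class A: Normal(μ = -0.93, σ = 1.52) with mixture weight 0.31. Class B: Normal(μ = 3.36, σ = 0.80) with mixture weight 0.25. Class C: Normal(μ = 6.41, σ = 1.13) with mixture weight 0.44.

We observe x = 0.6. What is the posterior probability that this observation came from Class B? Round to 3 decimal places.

0.007

Apply Bayes' rule: the posterior for each component is proportional to its prior times its likelihood at x.
Evaluate each component's likelihood at the observed value:
  f_A = (1/(1.52·√(2π)))·exp(−(0.6−-0.93)²/(2·1.52²)) = 0.262462·exp(-0.50660) = 0.158144
  f_B = (1/(0.80·√(2π)))·exp(−(0.6−3.36)²/(2·0.80²)) = 0.498678·exp(-5.95125) = 0.00129785
  f_C = (1/(1.13·√(2π)))·exp(−(0.6−6.41)²/(2·1.13²)) = 0.353046·exp(-13.21799) = 6.417e-07
Unnormalised posteriors:
  P(Z=A)·f_A = 0.31 × 0.158144 = 0.0490246
  P(Z=B)·f_B = 0.25 × 0.00129785 = 0.000324463
  P(Z=C)·f_C = 0.44 × 6.417e-07 = 2.82348e-07
Sum: 0.0490246 + 0.000324463 + 2.82348e-07 = 0.0493494
P(Class B | 0.6) = 0.000324463 / 0.0493494 ≈ 0.007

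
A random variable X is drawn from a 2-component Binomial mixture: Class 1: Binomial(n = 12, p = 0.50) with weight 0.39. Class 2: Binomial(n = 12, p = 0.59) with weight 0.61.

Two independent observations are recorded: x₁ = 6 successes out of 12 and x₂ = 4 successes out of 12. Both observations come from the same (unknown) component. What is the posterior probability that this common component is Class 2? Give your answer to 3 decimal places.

Posterior ∝ prior × likelihood, so P(k | x) ∝ P(Z=k) f_k(x); normalise over all components.
Since both observations come from the same component, the likelihood for component k is f_k(x₁)·f_k(x₂).
  p_1 = [C(12,6)·0.50^6·0.50^6 = 924·0.015625·0.015625 = 0.225586] × [0.12085] = 0.027262
  p_2 = [C(12,6)·0.59^6·0.41^6 = 924·0.0421805·0.0047501 = 0.185134] × [0.0478943] = 0.00886689
Weight by the priors:
  P(Z=1)·p_1 = 0.39 × 0.027262 = 0.0106322
  P(Z=2)·p_2 = 0.61 × 0.00886689 = 0.0054088
Sum: 0.0106322 + 0.0054088 = 0.016041
Responsibility of Class 2: 0.0054088 / 0.016041 ≈ 0.337

0.337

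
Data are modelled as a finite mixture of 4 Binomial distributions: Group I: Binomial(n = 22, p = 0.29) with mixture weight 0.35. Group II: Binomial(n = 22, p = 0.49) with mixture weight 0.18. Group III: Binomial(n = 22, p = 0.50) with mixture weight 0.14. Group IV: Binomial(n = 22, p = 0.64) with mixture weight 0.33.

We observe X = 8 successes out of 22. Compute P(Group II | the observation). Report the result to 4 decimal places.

P(component k | x) = π_k·f_k(x) / marginal(x), where marginal(x) = Σ_j π_j·f_j(x).
Evaluate each component's likelihood at the observed value:
  f_I = 0.132324
  f_II = 0.0855833
  f_III = 0.0762391
  f_IV = 0.00552729
Weight by the priors:
  π_I·f_I = 0.35 × 0.132324 = 0.0463134
  π_II·f_II = 0.18 × 0.0855833 = 0.015405
  π_III·f_III = 0.14 × 0.0762391 = 0.0106735
  π_IV·f_IV = 0.33 × 0.00552729 = 0.00182401
Normaliser: 0.0463134 + 0.015405 + 0.0106735 + 0.00182401 = 0.0742159
P(Group II | the observation) ≈ 0.2076

0.2076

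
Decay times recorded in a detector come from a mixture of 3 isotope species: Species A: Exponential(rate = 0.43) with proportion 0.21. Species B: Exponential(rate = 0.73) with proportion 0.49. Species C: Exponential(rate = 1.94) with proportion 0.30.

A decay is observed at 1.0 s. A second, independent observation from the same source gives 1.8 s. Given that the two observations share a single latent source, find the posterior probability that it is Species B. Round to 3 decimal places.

By Bayes' theorem, P(k | x) = π_k f_k(x) / Σ_j π_j f_j(x).
Since both observations come from the same component, the likelihood for component k is f_k(x₁)·f_k(x₂).
  L_A = [0.43·e^(−0.43·1.0) = 0.43·e^(−0.4300) = 0.279719] × [0.198301] = 0.0554685
  L_B = [0.73·e^(−0.73·1.0) = 0.73·e^(−0.7300) = 0.351794] × [0.196182] = 0.0690157
  L_C = [1.94·e^(−1.94·1.0) = 1.94·e^(−1.9400) = 0.278786] × [0.0590535] = 0.0164633
Multiply by the mixture weights:
  π_A·L_A = 0.21 × 0.0554685 = 0.0116484
  π_B·L_B = 0.49 × 0.0690157 = 0.0338177
  π_C·L_C = 0.30 × 0.0164633 = 0.00493898
Marginal: 0.0116484 + 0.0338177 + 0.00493898 = 0.050405
P(Species B | data) ≈ 0.671

0.671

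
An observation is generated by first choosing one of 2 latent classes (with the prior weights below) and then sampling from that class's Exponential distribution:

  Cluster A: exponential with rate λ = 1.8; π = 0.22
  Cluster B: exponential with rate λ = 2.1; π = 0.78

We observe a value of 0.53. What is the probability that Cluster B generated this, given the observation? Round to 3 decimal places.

Posterior ∝ prior × likelihood, so P(k | x) ∝ P(Z=k) f_k(x); normalise over all components.
Evaluate each component's likelihood at the observed value:
  f_A = 1.8·e^(−1.8·0.53) = 1.8·e^(−0.9540) = 0.693355
  f_B = 2.1·e^(−2.1·0.53) = 2.1·e^(−1.1130) = 0.690001
Weight by the priors:
  P(Z=A)·f_A = 0.22 × 0.693355 = 0.152538
  P(Z=B)·f_B = 0.78 × 0.690001 = 0.538201
Normaliser: 0.152538 + 0.538201 = 0.690739
P(Cluster B | the observation) ≈ 0.779

0.779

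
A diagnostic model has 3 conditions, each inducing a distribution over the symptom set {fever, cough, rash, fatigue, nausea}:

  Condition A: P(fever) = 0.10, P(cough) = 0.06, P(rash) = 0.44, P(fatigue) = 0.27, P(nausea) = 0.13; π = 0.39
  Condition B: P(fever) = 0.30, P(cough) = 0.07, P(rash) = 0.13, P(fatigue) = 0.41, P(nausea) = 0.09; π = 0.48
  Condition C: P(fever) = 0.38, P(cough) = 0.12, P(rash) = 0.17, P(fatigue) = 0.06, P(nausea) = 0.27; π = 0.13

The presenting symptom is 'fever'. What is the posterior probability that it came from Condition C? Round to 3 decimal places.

Posterior ∝ prior × likelihood, so P(k | x) ∝ w_k f_k(x); normalise over all components.
Categorical probabilities:
  L_A = P(fever | comp) = 0.10
  L_B = P(fever | comp) = 0.30
  L_C = P(fever | comp) = 0.38
Unnormalised posteriors:
  w_A·L_A = 0.39 × 0.1 = 0.039
  w_B·L_B = 0.48 × 0.3 = 0.144
  w_C·L_C = 0.13 × 0.38 = 0.0494
Evidence: 0.039 + 0.144 + 0.0494 = 0.2324
P(Condition C | data) = 0.0494 / 0.2324 ≈ 0.213

0.213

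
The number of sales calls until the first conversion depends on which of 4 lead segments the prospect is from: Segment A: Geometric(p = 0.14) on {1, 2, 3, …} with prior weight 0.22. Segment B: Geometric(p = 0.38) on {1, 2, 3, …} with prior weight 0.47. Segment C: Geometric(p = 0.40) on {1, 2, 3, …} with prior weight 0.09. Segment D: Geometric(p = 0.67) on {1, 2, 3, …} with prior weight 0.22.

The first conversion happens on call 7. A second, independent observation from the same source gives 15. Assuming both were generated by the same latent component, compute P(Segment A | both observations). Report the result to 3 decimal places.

0.975

Apply Bayes' rule: the posterior for each component is proportional to its prior times its likelihood at x.
Since both observations come from the same component, the likelihood for component k is f_k(x₁)·f_k(x₂).
  L_A = [0.0566394] × [0.0169475] = 0.000959898
  L_B = [0.0215841] × [0.000471267] = 1.01719e-05
  L_C = [0.0186624] × [0.000313457] = 5.84985e-06
  L_D = [0.000865284] × [1.21694e-07] = 1.053e-10
Prior × likelihood for each component:
  P(Z=A)·L_A = 0.22 × 0.000959898 = 0.000211178
  P(Z=B)·L_B = 0.47 × 1.01719e-05 = 4.78078e-06
  P(Z=C)·L_C = 0.09 × 5.84985e-06 = 5.26487e-07
  P(Z=D)·L_D = 0.22 × 1.053e-10 = 2.3166e-11
Evidence: 0.000211178 + 4.78078e-06 + 5.26487e-07 + 2.3166e-11 = 0.000216485
P(Segment A | x₁,x₂) = 0.000211178 / 0.000216485 ≈ 0.975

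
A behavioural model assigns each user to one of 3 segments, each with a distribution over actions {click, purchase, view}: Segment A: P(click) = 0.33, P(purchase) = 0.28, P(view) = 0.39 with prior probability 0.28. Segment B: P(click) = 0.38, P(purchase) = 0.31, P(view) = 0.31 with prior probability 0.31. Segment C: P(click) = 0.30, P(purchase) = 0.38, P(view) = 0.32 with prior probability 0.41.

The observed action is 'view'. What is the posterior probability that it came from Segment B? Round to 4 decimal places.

The responsibility of component k is π_k f_k(x) divided by Σ_j π_j f_j(x).
Evaluate each component's likelihood at the observed value:
  p_A = P(view | comp) = 0.39
  p_B = P(view | comp) = 0.31
  p_C = P(view | comp) = 0.32
Weight by the priors:
  π_A·p_A = 0.28 × 0.39 = 0.1092
  π_B·p_B = 0.31 × 0.31 = 0.0961
  π_C·p_C = 0.41 × 0.32 = 0.1312
Normaliser: 0.1092 + 0.0961 + 0.1312 = 0.3365
P(Segment B | x) ≈ 0.2856

0.2856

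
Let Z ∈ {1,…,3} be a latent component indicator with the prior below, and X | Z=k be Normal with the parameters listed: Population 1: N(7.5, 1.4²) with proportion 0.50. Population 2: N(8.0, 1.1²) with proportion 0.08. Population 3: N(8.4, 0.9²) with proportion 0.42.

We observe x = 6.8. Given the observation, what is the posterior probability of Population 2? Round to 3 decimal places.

By Bayes' theorem, P(k | x) = w_k f_k(x) / Σ_j w_j f_j(x).
Component likelihoods at x = 6.8:
  f_1 = 0.251475
  f_2 = 0.20003
  f_3 = 0.0912799
Weight by the priors:
  w_1·f_1 = 0.50 × 0.251475 = 0.125738
  w_2·f_2 = 0.08 × 0.20003 = 0.0160024
  w_3·f_3 = 0.42 × 0.0912799 = 0.0383375
Sum: 0.125738 + 0.0160024 + 0.0383375 = 0.180078
Responsibility of Population 2: 0.0160024 / 0.180078 ≈ 0.089

0.089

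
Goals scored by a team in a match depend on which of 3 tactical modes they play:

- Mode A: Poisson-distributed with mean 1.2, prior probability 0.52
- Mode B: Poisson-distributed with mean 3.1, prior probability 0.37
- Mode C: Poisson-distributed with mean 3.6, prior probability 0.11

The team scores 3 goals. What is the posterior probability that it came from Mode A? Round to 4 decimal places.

0.2982

P(component k | x) = w_k·f_k(x) / marginal(x), where marginal(x) = Σ_j w_j·f_j(x).
Evaluate each component's likelihood at the observed value:
  L_A = 0.0867439
  L_B = 0.223677
  L_C = 0.212469
Multiply by the mixture weights:
  w_A·L_A = 0.52 × 0.0867439 = 0.0451068
  w_B·L_B = 0.37 × 0.223677 = 0.0827604
  w_C·L_C = 0.11 × 0.212469 = 0.0233716
Marginal: 0.0451068 + 0.0827604 + 0.0233716 = 0.151239
P(Mode A | x) ≈ 0.2982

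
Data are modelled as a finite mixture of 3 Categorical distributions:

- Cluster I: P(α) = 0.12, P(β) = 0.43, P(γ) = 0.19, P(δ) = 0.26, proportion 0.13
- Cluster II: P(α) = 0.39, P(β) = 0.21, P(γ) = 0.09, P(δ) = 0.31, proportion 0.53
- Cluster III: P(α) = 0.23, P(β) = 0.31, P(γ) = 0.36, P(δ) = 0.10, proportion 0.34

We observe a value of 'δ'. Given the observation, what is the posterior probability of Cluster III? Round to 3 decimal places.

0.146

The responsibility of component k is π_k f_k(x) divided by Σ_j π_j f_j(x).
Evaluate each component's likelihood at the observed value:
  p_I = P(δ | comp) = 0.26
  p_II = P(δ | comp) = 0.31
  p_III = P(δ | comp) = 0.10
Multiply by the mixture weights:
  π_I·p_I = 0.13 × 0.26 = 0.0338
  π_II·p_II = 0.53 × 0.31 = 0.1643
  π_III·p_III = 0.34 × 0.1 = 0.034
Normaliser: 0.0338 + 0.1643 + 0.034 = 0.2321
P(Cluster III | data) = 0.034 / 0.2321 ≈ 0.146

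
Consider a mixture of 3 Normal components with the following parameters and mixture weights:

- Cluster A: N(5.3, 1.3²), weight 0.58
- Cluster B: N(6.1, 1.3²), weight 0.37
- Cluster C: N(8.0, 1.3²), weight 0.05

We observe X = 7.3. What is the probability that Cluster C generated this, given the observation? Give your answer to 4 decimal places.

P(component k | x) = w_k·f_k(x) / marginal(x), where marginal(x) = Σ_j w_j·f_j(x).
Component likelihoods at x = 7.3:
  f_A = 0.0939742
  f_B = 0.20042
  f_C = 0.265465
Prior × likelihood for each component:
  w_A·f_A = 0.58 × 0.0939742 = 0.054505
  w_B·f_B = 0.37 × 0.20042 = 0.0741555
  w_C·f_C = 0.05 × 0.265465 = 0.0132732
Denominator: 0.054505 + 0.0741555 + 0.0132732 = 0.141934
Responsibility of Cluster C: 0.0132732 / 0.141934 ≈ 0.0935

0.0935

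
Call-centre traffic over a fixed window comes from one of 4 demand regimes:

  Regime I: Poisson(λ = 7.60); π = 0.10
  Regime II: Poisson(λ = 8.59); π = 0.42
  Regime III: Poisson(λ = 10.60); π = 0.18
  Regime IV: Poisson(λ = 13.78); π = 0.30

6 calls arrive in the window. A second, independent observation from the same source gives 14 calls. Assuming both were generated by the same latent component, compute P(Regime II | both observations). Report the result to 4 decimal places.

0.5136

By Bayes' theorem, P(k | x) = P(Z=k) f_k(x) / Σ_j P(Z=j) f_j(x).
Since both observations come from the same component, the likelihood for component k is f_k(x₁)·f_k(x₂).
  f_I = [e^(−7.60)·7.60^6/6! = 0.13394] × [0.0123124] = 0.00164913
  f_II = [e^(−8.59)·8.59^6/6! = 0.103762] × [0.0254042] = 0.00263599
  f_III = [e^(−10.60)·10.60^6/6! = 0.0490887] × [0.0646178] = 0.003172
  f_IV = [e^(−13.78)·13.78^6/6! = 0.00985337] × [0.105804] = 0.00104253
Prior × likelihood for each component:
  P(Z=I)·f_I = 0.10 × 0.00164913 = 0.000164913
  P(Z=II)·f_II = 0.42 × 0.00263599 = 0.00110711
  P(Z=III)·f_III = 0.18 × 0.003172 = 0.00057096
  P(Z=IV)·f_IV = 0.30 × 0.00104253 = 0.000312758
Normaliser: 0.000164913 + 0.00110711 + 0.00057096 + 0.000312758 = 0.00215575
Responsibility of Regime II: 0.00110711 / 0.00215575 ≈ 0.5136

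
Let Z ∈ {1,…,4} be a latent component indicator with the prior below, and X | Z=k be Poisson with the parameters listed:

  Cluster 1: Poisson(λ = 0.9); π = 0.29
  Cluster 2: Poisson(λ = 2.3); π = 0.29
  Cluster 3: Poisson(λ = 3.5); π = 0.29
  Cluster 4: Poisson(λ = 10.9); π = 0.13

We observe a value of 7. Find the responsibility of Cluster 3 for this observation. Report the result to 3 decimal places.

0.511

Apply Bayes' rule: the posterior for each component is proportional to its prior times its likelihood at x.
Component likelihoods at x = 7:
  f_1 = e^(−0.9)·0.9^7/7! = 3.85835e-05
  f_2 = e^(−2.3)·2.3^7/7! = 0.00677309
  f_3 = e^(−3.5)·3.5^7/7! = 0.0385492
  f_4 = e^(−10.9)·10.9^7/7! = 0.0669492
Multiply by the mixture weights:
  π_1·f_1 = 0.29 × 3.85835e-05 = 1.11892e-05
  π_2·f_2 = 0.29 × 0.00677309 = 0.0019642
  π_3·f_3 = 0.29 × 0.0385492 = 0.0111793
  π_4·f_4 = 0.13 × 0.0669492 = 0.00870339
Denominator: 1.11892e-05 + 0.0019642 + 0.0111793 + 0.00870339 = 0.021858
Responsibility of Cluster 3: 0.0111793 / 0.021858 ≈ 0.511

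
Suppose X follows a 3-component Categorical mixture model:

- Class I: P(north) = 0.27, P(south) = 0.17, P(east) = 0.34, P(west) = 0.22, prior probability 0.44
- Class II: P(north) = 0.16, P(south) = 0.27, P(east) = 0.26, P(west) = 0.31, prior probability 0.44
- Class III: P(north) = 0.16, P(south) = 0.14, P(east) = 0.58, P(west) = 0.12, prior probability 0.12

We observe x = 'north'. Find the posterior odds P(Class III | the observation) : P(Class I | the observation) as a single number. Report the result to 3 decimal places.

0.162

Since P(k|x) ∝ π_k f_k(x), the posterior odds are π_i f_i(x) / (π_j f_j(x)).
Component likelihoods at x = 'north':
  L_I = P(north | comp) = 0.27
  L_II = P(north | comp) = 0.16
  L_III = P(north | comp) = 0.16
0.0192 / 0.1188 ≈ 0.162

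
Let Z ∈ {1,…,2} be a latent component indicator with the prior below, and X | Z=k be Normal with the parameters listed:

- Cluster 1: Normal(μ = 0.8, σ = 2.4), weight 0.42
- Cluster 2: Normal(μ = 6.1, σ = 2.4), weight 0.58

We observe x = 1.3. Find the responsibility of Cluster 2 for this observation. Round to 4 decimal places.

P(component k | x) = π_k·f_k(x) / marginal(x), where marginal(x) = Σ_j π_j·f_j(x).
Evaluate each component's likelihood at the observed value:
  p_1 = (1/(2.4·√(2π)))·exp(−(1.3−0.8)²/(2·2.4²)) = 0.166226·exp(-0.02170) = 0.162657
  p_2 = (1/(2.4·√(2π)))·exp(−(1.3−6.1)²/(2·2.4²)) = 0.166226·exp(-2.00000) = 0.0224962
Unnormalised posteriors:
  π_1·p_1 = 0.42 × 0.162657 = 0.0683161
  π_2·p_2 = 0.58 × 0.0224962 = 0.0130478
Evidence: 0.0683161 + 0.0130478 = 0.081364
So the posterior for Cluster 2 is 0.0130478 / 0.081364 ≈ 0.1604.

0.1604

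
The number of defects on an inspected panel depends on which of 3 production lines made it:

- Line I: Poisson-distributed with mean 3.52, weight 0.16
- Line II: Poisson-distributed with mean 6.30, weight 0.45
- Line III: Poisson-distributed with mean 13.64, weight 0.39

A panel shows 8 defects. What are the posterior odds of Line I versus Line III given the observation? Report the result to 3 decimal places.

0.200

The posterior odds equal the prior odds times the likelihood ratio: (P(Z=i)/P(Z=j))·(f_i(x)/f_j(x)).
Evaluate each component's likelihood at the observed value:
  p_I = e^(−3.52)·3.52^8/8! = 0.0173023
  p_II = e^(−6.30)·6.30^8/8! = 0.113018
  p_III = e^(−13.64)·13.64^8/8! = 0.0354175
Odds = (0.16/0.39) × (0.0173023/0.0354175) = 0.410256 × 0.488525 ≈ 0.200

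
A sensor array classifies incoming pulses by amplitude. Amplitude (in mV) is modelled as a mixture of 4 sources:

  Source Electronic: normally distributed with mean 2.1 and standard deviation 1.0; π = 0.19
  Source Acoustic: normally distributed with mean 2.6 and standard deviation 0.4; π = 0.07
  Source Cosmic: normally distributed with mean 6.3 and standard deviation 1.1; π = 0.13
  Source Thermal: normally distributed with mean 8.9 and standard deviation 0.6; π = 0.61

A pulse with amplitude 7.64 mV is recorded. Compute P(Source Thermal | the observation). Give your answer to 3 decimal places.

0.666

By Bayes' theorem, P(k | x) = π_k f_k(x) / Σ_j π_j f_j(x).
Evaluate each component's likelihood at the observed value:
  L_Electronic = 8.63602e-08
  L_Acoustic = 3.34622e-35
  L_Cosmic = 0.172694
  L_Thermal = 0.073306
Prior × likelihood for each component:
  π_Electronic·L_Electronic = 0.19 × 8.63602e-08 = 1.64084e-08
  π_Acoustic·L_Acoustic = 0.07 × 3.34622e-35 = 2.34235e-36
  π_Cosmic·L_Cosmic = 0.13 × 0.172694 = 0.0224503
  π_Thermal·L_Thermal = 0.61 × 0.073306 = 0.0447167
Sum: 1.64084e-08 + 2.34235e-36 + 0.0224503 + 0.0447167 = 0.0671669
P(Source Thermal | data) ≈ 0.666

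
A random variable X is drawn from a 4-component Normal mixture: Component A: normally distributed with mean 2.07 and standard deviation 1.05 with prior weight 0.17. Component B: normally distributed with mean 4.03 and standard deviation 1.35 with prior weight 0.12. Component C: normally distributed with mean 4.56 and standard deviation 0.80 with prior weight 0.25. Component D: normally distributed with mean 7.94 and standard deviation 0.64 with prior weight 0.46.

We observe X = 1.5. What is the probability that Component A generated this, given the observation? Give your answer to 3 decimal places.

Apply Bayes' rule: the posterior for each component is proportional to its prior times its likelihood at x.
Evaluate each component's likelihood at the observed value:
  L_A = 0.32789
  L_B = 0.0510413
  L_C = 0.000331757
  L_D = 6.42279e-23
Multiply by the mixture weights:
  π_A·L_A = 0.17 × 0.32789 = 0.0557414
  π_B·L_B = 0.12 × 0.0510413 = 0.00612496
  π_C·L_C = 0.25 × 0.000331757 = 8.29393e-05
  π_D·L_D = 0.46 × 6.42279e-23 = 2.95448e-23
Denominator: 0.0557414 + 0.00612496 + 8.29393e-05 + 2.95448e-23 = 0.0619493
P(Component A | the observation) ≈ 0.900

0.900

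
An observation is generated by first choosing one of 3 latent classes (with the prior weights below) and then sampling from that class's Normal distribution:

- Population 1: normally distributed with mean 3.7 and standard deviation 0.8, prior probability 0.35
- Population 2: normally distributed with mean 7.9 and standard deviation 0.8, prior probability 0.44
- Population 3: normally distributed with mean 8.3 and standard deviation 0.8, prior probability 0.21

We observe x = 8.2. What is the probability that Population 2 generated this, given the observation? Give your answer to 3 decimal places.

P(component k | x) = P(Z=k)·f_k(x) / marginal(x), where marginal(x) = Σ_j P(Z=j)·f_j(x).
Normal densities:
  L_1 = 6.71654e-08
  L_2 = 0.464819
  L_3 = 0.494797
Prior × likelihood for each component:
  P(Z=1)·L_1 = 0.35 × 6.71654e-08 = 2.35079e-08
  P(Z=2)·L_2 = 0.44 × 0.464819 = 0.20452
  P(Z=3)·L_3 = 0.21 × 0.494797 = 0.103907
Evidence: 2.35079e-08 + 0.20452 + 0.103907 = 0.308428
P(Population 2 | data) ≈ 0.663

0.663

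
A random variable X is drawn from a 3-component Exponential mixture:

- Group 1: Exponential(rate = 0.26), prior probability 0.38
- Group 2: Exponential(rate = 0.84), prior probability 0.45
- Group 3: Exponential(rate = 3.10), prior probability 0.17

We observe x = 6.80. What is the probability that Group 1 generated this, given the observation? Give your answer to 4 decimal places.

Apply Bayes' rule: the posterior for each component is proportional to its prior times its likelihood at x.
Component likelihoods at x = 6.80:
  f_1 = 0.26·e^(−0.26·6.80) = 0.26·e^(−1.7680) = 0.0443752
  f_2 = 0.84·e^(−0.84·6.80) = 0.84·e^(−5.7120) = 0.00277709
  f_3 = 3.10·e^(−3.10·6.80) = 3.10·e^(−21.0800) = 2.16987e-09
Prior × likelihood for each component:
  π_1·f_1 = 0.38 × 0.0443752 = 0.0168626
  π_2·f_2 = 0.45 × 0.00277709 = 0.00124969
  π_3·f_3 = 0.17 × 2.16987e-09 = 3.68878e-10
Denominator: 0.0168626 + 0.00124969 + 3.68878e-10 = 0.0181123
So the posterior for Group 1 is 0.0168626 / 0.0181123 ≈ 0.9310.

0.9310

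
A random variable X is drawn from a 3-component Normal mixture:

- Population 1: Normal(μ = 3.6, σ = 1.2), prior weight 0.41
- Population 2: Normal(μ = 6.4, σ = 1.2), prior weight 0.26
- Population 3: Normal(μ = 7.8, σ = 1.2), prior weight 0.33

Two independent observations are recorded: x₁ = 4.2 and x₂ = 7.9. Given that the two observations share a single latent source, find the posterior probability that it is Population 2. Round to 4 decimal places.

0.8394

The responsibility of component k is π_k f_k(x) divided by Σ_j π_j f_j(x).
Since both observations come from the same component, the likelihood for component k is f_k(x₁)·f_k(x₂).
  L_1 = [(1/(1.2·√(2π)))·exp(−(4.2−3.6)²/(2·1.2²)) = 0.332452·exp(-0.12500) = 0.293388] × [0.000541375] = 0.000158833
  L_2 = [(1/(1.2·√(2π)))·exp(−(4.2−6.4)²/(2·1.2²)) = 0.332452·exp(-1.68056) = 0.061926] × [0.152208] = 0.0094256
  L_3 = [(1/(1.2·√(2π)))·exp(−(4.2−7.8)²/(2·1.2²)) = 0.332452·exp(-4.50000) = 0.00369321] × [0.3313] = 0.00122356
Weight by the priors:
  π_1·L_1 = 0.41 × 0.000158833 = 6.51214e-05
  π_2·L_2 = 0.26 × 0.0094256 = 0.00245066
  π_3·L_3 = 0.33 × 0.00122356 = 0.000403774
Denominator: 6.51214e-05 + 0.00245066 + 0.000403774 = 0.00291955
P(Population 2 | x) = 0.00245066 / 0.00291955 ≈ 0.8394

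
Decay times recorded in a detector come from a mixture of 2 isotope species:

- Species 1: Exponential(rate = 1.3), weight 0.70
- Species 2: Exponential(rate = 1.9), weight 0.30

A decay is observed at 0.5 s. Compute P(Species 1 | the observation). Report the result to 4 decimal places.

Apply Bayes' rule: the posterior for each component is proportional to its prior times its likelihood at x.
Evaluate each component's likelihood at the observed value:
  L_1 = 0.67866
  L_2 = 0.734808
Prior × likelihood for each component:
  π_1·L_1 = 0.70 × 0.67866 = 0.475062
  π_2·L_2 = 0.30 × 0.734808 = 0.220442
Normaliser: 0.475062 + 0.220442 = 0.695504
Responsibility of Species 1: 0.475062 / 0.695504 ≈ 0.6830

0.6830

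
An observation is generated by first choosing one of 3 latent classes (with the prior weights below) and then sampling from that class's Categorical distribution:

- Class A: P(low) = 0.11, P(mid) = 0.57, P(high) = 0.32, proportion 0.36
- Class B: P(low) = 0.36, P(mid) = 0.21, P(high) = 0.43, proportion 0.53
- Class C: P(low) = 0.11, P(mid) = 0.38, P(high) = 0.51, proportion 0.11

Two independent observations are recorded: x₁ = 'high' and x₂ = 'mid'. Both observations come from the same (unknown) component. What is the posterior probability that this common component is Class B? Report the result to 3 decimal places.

Posterior ∝ prior × likelihood, so P(k | x) ∝ P(Z=k) f_k(x); normalise over all components.
Since both observations come from the same component, the likelihood for component k is f_k(x₁)·f_k(x₂).
  L_A = [P(high | comp) = 0.32] × [0.57] = 0.1824
  L_B = [P(high | comp) = 0.43] × [0.21] = 0.0903
  L_C = [P(high | comp) = 0.51] × [0.38] = 0.1938
Multiply by the mixture weights:
  P(Z=A)·L_A = 0.36 × 0.1824 = 0.065664
  P(Z=B)·L_B = 0.53 × 0.0903 = 0.047859
  P(Z=C)·L_C = 0.11 × 0.1938 = 0.021318
Sum: 0.065664 + 0.047859 + 0.021318 = 0.134841
P(Class B | x₁, x₂) = 0.047859 / 0.134841 ≈ 0.355

0.355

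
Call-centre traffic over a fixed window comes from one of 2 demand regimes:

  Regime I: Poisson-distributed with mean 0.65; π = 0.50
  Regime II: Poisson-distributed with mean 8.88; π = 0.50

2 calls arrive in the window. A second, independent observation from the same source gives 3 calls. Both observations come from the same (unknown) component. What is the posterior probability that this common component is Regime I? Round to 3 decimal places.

0.967

Apply Bayes' rule: the posterior for each component is proportional to its prior times its likelihood at x.
Since both observations come from the same component, the likelihood for component k is f_k(x₁)·f_k(x₂).
  L_I = [e^(−0.65)·0.65^2/2! = 0.110282] × [0.0238945] = 0.00263513
  L_II = [e^(−8.88)·8.88^2/2! = 0.00548606] × [0.0162388] = 8.90868e-05
Prior × likelihood for each component:
  π_I·L_I = 0.50 × 0.00263513 = 0.00131757
  π_II·L_II = 0.50 × 8.90868e-05 = 4.45434e-05
Evidence: 0.00131757 + 4.45434e-05 = 0.00136211
So the posterior for Regime I is 0.00131757 / 0.00136211 ≈ 0.967.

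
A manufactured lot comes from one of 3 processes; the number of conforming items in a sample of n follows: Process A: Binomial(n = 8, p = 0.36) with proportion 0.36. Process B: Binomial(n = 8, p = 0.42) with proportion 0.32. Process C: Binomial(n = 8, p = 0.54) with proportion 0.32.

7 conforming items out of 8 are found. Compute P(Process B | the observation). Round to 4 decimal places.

Apply Bayes' rule: the posterior for each component is proportional to its prior times its likelihood at x.
Evaluate each component's likelihood at the observed value:
  L_A = C(8,7)·0.36^7·0.64^1 = 8·0.000783642·0.64 = 0.00401225
  L_B = C(8,7)·0.42^7·0.58^1 = 8·0.00230539·0.58 = 0.010697
  L_C = C(8,7)·0.54^7·0.46^1 = 8·0.0133893·0.46 = 0.0492724
Unnormalised posteriors:
  w_A·L_A = 0.36 × 0.00401225 = 0.00144441
  w_B·L_B = 0.32 × 0.010697 = 0.00342305
  w_C·L_C = 0.32 × 0.0492724 = 0.0157672
Marginal: 0.00144441 + 0.00342305 + 0.0157672 = 0.0206346
So the posterior for Process B is 0.00342305 / 0.0206346 ≈ 0.1659.

0.1659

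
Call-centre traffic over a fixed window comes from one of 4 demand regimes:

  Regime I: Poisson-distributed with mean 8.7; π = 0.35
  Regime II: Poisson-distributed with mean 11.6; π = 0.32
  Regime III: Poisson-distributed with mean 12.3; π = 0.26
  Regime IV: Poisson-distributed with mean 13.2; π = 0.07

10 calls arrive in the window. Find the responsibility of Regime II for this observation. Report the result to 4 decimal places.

Posterior ∝ prior × likelihood, so P(k | x) ∝ P(Z=k) f_k(x); normalise over all components.
Poisson probabilities:
  p_I = 0.114043
  p_II = 0.11143
  p_III = 0.0994182
  p_IV = 0.081901
Multiply by the mixture weights:
  P(Z=I)·p_I = 0.35 × 0.114043 = 0.0399149
  P(Z=II)·p_II = 0.32 × 0.11143 = 0.0356575
  P(Z=III)·p_III = 0.26 × 0.0994182 = 0.0258487
  P(Z=IV)·p_IV = 0.07 × 0.081901 = 0.00573307
Denominator: 0.0399149 + 0.0356575 + 0.0258487 + 0.00573307 = 0.107154
P(Regime II | the observation) = 0.0356575 / 0.107154 ≈ 0.3328

0.3328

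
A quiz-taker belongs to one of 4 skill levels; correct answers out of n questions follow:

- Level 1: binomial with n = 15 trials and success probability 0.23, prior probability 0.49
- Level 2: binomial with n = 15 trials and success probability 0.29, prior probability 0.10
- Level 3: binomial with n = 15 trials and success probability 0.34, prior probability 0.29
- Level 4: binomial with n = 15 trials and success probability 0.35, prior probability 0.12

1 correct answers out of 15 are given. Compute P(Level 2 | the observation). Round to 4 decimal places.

By Bayes' theorem, P(k | x) = π_k f_k(x) / Σ_j π_j f_j(x).
Component likelihoods at x = 1 correct answers out of 15:
  f_1 = 0.0888565
  f_2 = 0.0359837
  f_3 = 0.015177
  f_4 = 0.0126167
Multiply by the mixture weights:
  π_1·f_1 = 0.49 × 0.0888565 = 0.0435397
  π_2·f_2 = 0.10 × 0.0359837 = 0.00359837
  π_3·f_3 = 0.29 × 0.015177 = 0.00440132
  π_4·f_4 = 0.12 × 0.0126167 = 0.00151401
Normaliser: 0.0435397 + 0.00359837 + 0.00440132 + 0.00151401 = 0.0530534
P(Level 2 | 1 correct answers out of 15) = 0.00359837 / 0.0530534 ≈ 0.0678

0.0678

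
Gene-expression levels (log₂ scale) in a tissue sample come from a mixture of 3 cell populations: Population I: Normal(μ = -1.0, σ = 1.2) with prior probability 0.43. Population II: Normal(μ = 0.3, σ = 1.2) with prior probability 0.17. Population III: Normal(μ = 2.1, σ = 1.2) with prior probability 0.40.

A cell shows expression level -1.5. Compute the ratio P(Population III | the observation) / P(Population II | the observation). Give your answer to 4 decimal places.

Since P(k|x) ∝ P(Z=k) f_k(x), the posterior odds are P(Z=i) f_i(x) / (P(Z=j) f_j(x)).
Component likelihoods at x = -1.5:
  L_I = (1/(1.2·√(2π)))·exp(−(-1.5−-1.0)²/(2·1.2²)) = 0.332452·exp(-0.08681) = 0.30481
  L_II = (1/(1.2·√(2π)))·exp(−(-1.5−0.3)²/(2·1.2²)) = 0.332452·exp(-1.12500) = 0.107931
  L_III = (1/(1.2·√(2π)))·exp(−(-1.5−2.1)²/(2·1.2²)) = 0.332452·exp(-4.50000) = 0.00369321
Posterior odds = (P(Z=III)·L_III) / (P(Z=II)·L_II) = (0.40·0.00369321) / (0.17·0.107931) = 0.00147728 / 0.0183483 ≈ 0.0805

0.0805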